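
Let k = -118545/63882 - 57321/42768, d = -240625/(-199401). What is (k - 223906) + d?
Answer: -362180333096131/1617540912 ≈ -2.2391e+5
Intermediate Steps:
d = 240625/199401 (d = -240625*(-1/199401) = 240625/199401 ≈ 1.2067)
k = -77777/24336 (k = -118545*1/63882 - 57321*1/42768 = -5645/3042 - 193/144 = -77777/24336 ≈ -3.1960)
(k - 223906) + d = (-77777/24336 - 223906) + 240625/199401 = -5449054193/24336 + 240625/199401 = -362180333096131/1617540912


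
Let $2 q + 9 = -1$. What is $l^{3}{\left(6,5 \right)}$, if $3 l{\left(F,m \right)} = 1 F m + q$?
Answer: $\frac{15625}{27} \approx 578.7$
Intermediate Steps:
$q = -5$ ($q = - \frac{9}{2} + \frac{1}{2} \left(-1\right) = - \frac{9}{2} - \frac{1}{2} = -5$)
$l{\left(F,m \right)} = - \frac{5}{3} + \frac{F m}{3}$ ($l{\left(F,m \right)} = \frac{1 F m - 5}{3} = \frac{F m - 5}{3} = \frac{-5 + F m}{3} = - \frac{5}{3} + \frac{F m}{3}$)
$l^{3}{\left(6,5 \right)} = \left(- \frac{5}{3} + \frac{1}{3} \cdot 6 \cdot 5\right)^{3} = \left(- \frac{5}{3} + 10\right)^{3} = \left(\frac{25}{3}\right)^{3} = \frac{15625}{27}$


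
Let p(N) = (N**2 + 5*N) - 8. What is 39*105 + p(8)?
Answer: 4191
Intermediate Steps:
p(N) = -8 + N**2 + 5*N
39*105 + p(8) = 39*105 + (-8 + 8**2 + 5*8) = 4095 + (-8 + 64 + 40) = 4095 + 96 = 4191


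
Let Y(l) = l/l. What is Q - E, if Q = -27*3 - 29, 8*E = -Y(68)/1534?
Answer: -1349919/12272 ≈ -110.00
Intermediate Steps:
Y(l) = 1
E = -1/12272 (E = (-1*1/1534)/8 = (⅛)*(-1/1534) = -1/12272 ≈ -8.1486e-5)
Q = -110 (Q = -81 - 29 = -110)
Q - E = -110 - 1*(-1/12272) = -110 + 1/12272 = -1349919/12272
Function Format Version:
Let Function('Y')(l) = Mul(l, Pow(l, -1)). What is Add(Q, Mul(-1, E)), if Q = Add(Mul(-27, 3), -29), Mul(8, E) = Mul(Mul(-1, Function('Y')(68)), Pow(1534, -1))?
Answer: Rational(-1349919, 12272) ≈ -110.00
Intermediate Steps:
Function('Y')(l) = 1
E = Rational(-1, 12272) (E = Mul(Rational(1, 8), Mul(Mul(-1, 1), Pow(1534, -1))) = Mul(Rational(1, 8), Mul(-1, Rational(1, 1534))) = Mul(Rational(1, 8), Rational(-1, 1534)) = Rational(-1, 12272) ≈ -8.1486e-5)
Q = -110 (Q = Add(-81, -29) = -110)
Add(Q, Mul(-1, E)) = Add(-110, Mul(-1, Rational(-1, 12272))) = Add(-110, Rational(1, 12272)) = Rational(-1349919, 12272)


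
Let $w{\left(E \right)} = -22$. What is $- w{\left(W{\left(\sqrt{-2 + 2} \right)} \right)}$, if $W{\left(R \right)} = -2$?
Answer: $22$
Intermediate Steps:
$- w{\left(W{\left(\sqrt{-2 + 2} \right)} \right)} = \left(-1\right) \left(-22\right) = 22$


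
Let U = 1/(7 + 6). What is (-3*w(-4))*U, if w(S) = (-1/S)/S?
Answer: 3/208 ≈ 0.014423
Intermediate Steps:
w(S) = -1/S²
U = 1/13 ≈ 0.076923
(-3*w(-4))*U = -(-3)/(-4)²*(1/13) = -(-3)/16*(1/13) = -3*(-1/16)*(1/13) = (3/16)*(1/13) = 3/208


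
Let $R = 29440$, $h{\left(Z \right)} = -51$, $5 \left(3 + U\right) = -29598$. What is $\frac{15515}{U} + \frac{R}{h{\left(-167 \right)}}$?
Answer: $- \frac{97307005}{167807} \approx -579.88$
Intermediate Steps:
$U = - \frac{29613}{5}$ ($U = -3 + \frac{1}{5} \left(-29598\right) = -3 - \frac{29598}{5} = - \frac{29613}{5} \approx -5922.6$)
$\frac{15515}{U} + \frac{R}{h{\left(-167 \right)}} = \frac{15515}{- \frac{29613}{5}} + \frac{29440}{-51} = 15515 \left(- \frac{5}{29613}\right) + 29440 \left(- \frac{1}{51}\right) = - \frac{77575}{29613} - \frac{29440}{51} = - \frac{97307005}{167807}$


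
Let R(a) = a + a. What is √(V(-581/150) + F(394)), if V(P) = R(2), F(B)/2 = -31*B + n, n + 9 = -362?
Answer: I*√25166 ≈ 158.64*I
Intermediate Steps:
n = -371 (n = -9 - 362 = -371)
R(a) = 2*a
F(B) = -742 - 62*B (F(B) = 2*(-31*B - 371) = 2*(-371 - 31*B) = -742 - 62*B)
V(P) = 4 (V(P) = 2*2 = 4)
√(V(-581/150) + F(394)) = √(4 + (-742 - 62*394)) = √(4 + (-742 - 24428)) = √(4 - 25170) = √(-25166) = I*√25166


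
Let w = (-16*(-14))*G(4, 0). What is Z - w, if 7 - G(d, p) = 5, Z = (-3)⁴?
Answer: -367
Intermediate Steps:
Z = 81
G(d, p) = 2 (G(d, p) = 7 - 1*5 = 7 - 5 = 2)
w = 448 (w = -16*(-14)*2 = 224*2 = 448)
Z - w = 81 - 1*448 = 81 - 448 = -367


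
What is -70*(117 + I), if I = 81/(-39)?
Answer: -104580/13 ≈ -8044.6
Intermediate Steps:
I = -27/13 (I = 81*(-1/39) = -27/13 ≈ -2.0769)
-70*(117 + I) = -70*(117 - 27/13) = -70*1494/13 = -104580/13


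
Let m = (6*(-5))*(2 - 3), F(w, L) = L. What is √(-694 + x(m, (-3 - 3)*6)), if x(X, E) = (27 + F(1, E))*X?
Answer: 2*I*√241 ≈ 31.048*I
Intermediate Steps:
m = 30 (m = -30*(-1) = 30)
x(X, E) = X*(27 + E) (x(X, E) = (27 + E)*X = X*(27 + E))
√(-694 + x(m, (-3 - 3)*6)) = √(-694 + 30*(27 + (-3 - 3)*6)) = √(-694 + 30*(27 - 6*6)) = √(-694 + 30*(27 - 36)) = √(-694 + 30*(-9)) = √(-694 - 270) = √(-964) = 2*I*√241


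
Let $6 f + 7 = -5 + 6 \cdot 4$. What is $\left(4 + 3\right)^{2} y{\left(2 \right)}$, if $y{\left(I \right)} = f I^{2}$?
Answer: $392$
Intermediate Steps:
$f = 2$ ($f = - \frac{7}{6} + \frac{-5 + 6 \cdot 4}{6} = - \frac{7}{6} + \frac{-5 + 24}{6} = - \frac{7}{6} + \frac{1}{6} \cdot 19 = - \frac{7}{6} + \frac{19}{6} = 2$)
$y{\left(I \right)} = 2 I^{2}$
$\left(4 + 3\right)^{2} y{\left(2 \right)} = \left(4 + 3\right)^{2} \cdot 2 \cdot 2^{2} = 7^{2} \cdot 2 \cdot 4 = 49 \cdot 8 = 392$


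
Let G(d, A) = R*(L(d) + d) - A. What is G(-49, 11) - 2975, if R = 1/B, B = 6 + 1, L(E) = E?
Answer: -3000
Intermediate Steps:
B = 7
R = 1/7 ≈ 0.14286
G(d, A) = -A + 2*d/7 (G(d, A) = (d + d)/7 - A = (2*d)/7 - A = 2*d/7 - A = -A + 2*d/7)
G(-49, 11) - 2975 = (-1*11 + (2/7)*(-49)) - 2975 = (-11 - 14) - 2975 = -25 - 2975 = -3000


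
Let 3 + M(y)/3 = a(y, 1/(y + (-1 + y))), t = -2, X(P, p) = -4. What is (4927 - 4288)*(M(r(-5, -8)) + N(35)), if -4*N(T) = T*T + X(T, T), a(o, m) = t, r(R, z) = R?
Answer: -818559/4 ≈ -2.0464e+5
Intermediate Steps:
a(o, m) = -2
M(y) = -15 (M(y) = -9 + 3*(-2) = -9 - 6 = -15)
N(T) = 1 - T²/4 (N(T) = -(T*T - 4)/4 = -(T² - 4)/4 = -(-4 + T²)/4 = 1 - T²/4)
(4927 - 4288)*(M(r(-5, -8)) + N(35)) = (4927 - 4288)*(-15 + (1 - ¼*35²)) = 639*(-15 + (1 - ¼*1225)) = 639*(-15 + (1 - 1225/4)) = 639*(-15 - 1221/4) = 639*(-1281/4) = -818559/4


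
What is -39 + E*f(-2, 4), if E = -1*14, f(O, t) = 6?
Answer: -123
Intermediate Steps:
E = -14
-39 + E*f(-2, 4) = -39 - 14*6 = -39 - 84 = -123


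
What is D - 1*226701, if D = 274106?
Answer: 47405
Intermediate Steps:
D - 1*226701 = 274106 - 1*226701 = 274106 - 226701 = 47405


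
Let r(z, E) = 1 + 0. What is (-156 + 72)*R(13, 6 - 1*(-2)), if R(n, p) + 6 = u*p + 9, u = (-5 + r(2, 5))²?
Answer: -11004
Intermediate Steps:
r(z, E) = 1
u = 16 (u = (-5 + 1)² = (-4)² = 16)
R(n, p) = 3 + 16*p (R(n, p) = -6 + (16*p + 9) = -6 + (9 + 16*p) = 3 + 16*p)
(-156 + 72)*R(13, 6 - 1*(-2)) = (-156 + 72)*(3 + 16*(6 - 1*(-2))) = -84*(3 + 16*(6 + 2)) = -84*(3 + 16*8) = -84*(3 + 128) = -84*131 = -11004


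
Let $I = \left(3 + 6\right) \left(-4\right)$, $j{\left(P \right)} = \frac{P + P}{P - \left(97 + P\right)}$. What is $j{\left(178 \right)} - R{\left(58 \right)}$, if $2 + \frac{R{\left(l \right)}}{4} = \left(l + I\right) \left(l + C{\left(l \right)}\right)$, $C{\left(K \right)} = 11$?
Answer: $- \frac{588564}{97} \approx -6067.7$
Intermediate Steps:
$j{\left(P \right)} = - \frac{2 P}{97}$ ($j{\left(P \right)} = \frac{2 P}{-97} = 2 P \left(- \frac{1}{97}\right) = - \frac{2 P}{97}$)
$I = -36$ ($I = 9 \left(-4\right) = -36$)
$R{\left(l \right)} = -8 + 4 \left(-36 + l\right) \left(11 + l\right)$ ($R{\left(l \right)} = -8 + 4 \left(l - 36\right) \left(l + 11\right) = -8 + 4 \left(-36 + l\right) \left(11 + l\right)$)
$j{\left(178 \right)} - R{\left(58 \right)} = \left(- \frac{2}{97}\right) 178 - \left(-1592 - 5800 + 4 \cdot 58^{2}\right) = - \frac{356}{97} - \left(-1592 - 5800 + 4 \cdot 3364\right) = - \frac{356}{97} - \left(-1592 - 5800 + 13456\right) = - \frac{356}{97} - 6064 = - \frac{588564}{97}$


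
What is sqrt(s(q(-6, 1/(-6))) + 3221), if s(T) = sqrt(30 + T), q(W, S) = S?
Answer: sqrt(115956 + 6*sqrt(1074))/6 ≈ 56.802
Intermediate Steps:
sqrt(s(q(-6, 1/(-6))) + 3221) = sqrt(sqrt(30 + 1/(-6)) + 3221) = sqrt(sqrt(30 - 1/6) + 3221) = sqrt(sqrt(179/6) + 3221) = sqrt(sqrt(1074)/6 + 3221) = sqrt(3221 + sqrt(1074)/6)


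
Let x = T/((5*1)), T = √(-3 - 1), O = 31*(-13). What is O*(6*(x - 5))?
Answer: 12090 - 4836*I/5 ≈ 12090.0 - 967.2*I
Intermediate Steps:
O = -403
T = 2*I (T = √(-4) = 2*I ≈ 2.0*I)
x = 2*I/5 (x = (2*I)/((5*1)) = (2*I)/5 = (2*I)*(⅕) = 2*I/5 ≈ 0.4*I)
O*(6*(x - 5)) = -2418*(2*I/5 - 5) = -2418*(-5 + 2*I/5) = -403*(-30 + 12*I/5) = 12090 - 4836*I/5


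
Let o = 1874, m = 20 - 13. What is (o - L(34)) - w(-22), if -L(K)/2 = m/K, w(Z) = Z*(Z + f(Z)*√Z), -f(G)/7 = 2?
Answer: 23637/17 - 308*I*√22 ≈ 1390.4 - 1444.6*I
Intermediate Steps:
m = 7
f(G) = -14 (f(G) = -7*2 = -14)
w(Z) = Z*(Z - 14*√Z)
L(K) = -14/K
(o - L(34)) - w(-22) = (1874 - (-14)/34) - ((-22)² - (-308)*I*√22) = (1874 - (-14)/34) - (484 - (-308)*I*√22) = (1874 - 1*(-7/17)) - (484 + 308*I*√22) = (1874 + 7/17) + (-484 - 308*I*√22) = 31865/17 + (-484 - 308*I*√22) = 23637/17 - 308*I*√22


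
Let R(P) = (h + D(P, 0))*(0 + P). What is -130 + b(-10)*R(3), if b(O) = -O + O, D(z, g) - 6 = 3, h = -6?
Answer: -130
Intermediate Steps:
D(z, g) = 9 (D(z, g) = 6 + 3 = 9)
b(O) = 0
R(P) = 3*P (R(P) = (-6 + 9)*(0 + P) = 3*P)
-130 + b(-10)*R(3) = -130 + 0*(3*3) = -130 + 0*9 = -130 + 0 = -130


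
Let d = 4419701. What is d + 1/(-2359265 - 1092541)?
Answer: 15255950430005/3451806 ≈ 4.4197e+6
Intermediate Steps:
d + 1/(-2359265 - 1092541) = 4419701 + 1/(-2359265 - 1092541) = 4419701 + 1/(-3451806) = 4419701 - 1/3451806 = 15255950430005/3451806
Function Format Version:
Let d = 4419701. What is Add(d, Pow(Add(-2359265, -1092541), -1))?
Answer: Rational(15255950430005, 3451806) ≈ 4.4197e+6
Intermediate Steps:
Add(d, Pow(Add(-2359265, -1092541), -1)) = Add(4419701, Pow(Add(-2359265, -1092541), -1)) = Add(4419701, Pow(-3451806, -1)) = Add(4419701, Rational(-1, 3451806)) = Rational(15255950430005, 3451806)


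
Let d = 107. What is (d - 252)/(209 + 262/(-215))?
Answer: -31175/44673 ≈ -0.69785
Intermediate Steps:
(d - 252)/(209 + 262/(-215)) = (107 - 252)/(209 + 262/(-215)) = -145/(209 + 262*(-1/215)) = -145/(209 - 262/215) = -145/44673/215 = -145*215/44673 = -31175/44673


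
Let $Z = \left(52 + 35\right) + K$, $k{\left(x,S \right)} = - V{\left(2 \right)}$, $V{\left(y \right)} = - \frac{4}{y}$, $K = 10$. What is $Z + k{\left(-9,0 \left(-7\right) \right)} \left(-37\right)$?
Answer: $23$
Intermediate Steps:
$k{\left(x,S \right)} = 2$ ($k{\left(x,S \right)} = - \frac{-4}{2} = \left(-1\right) \left(-2\right) = 2$)
$Z = 97$ ($Z = \left(52 + 35\right) + 10 = 87 + 10 = 97$)
$Z + k{\left(-9,0 \left(-7\right) \right)} \left(-37\right) = 97 + 2 \left(-37\right) = 97 - 74 = 23$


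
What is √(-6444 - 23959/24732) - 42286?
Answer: -42286 + I*√109505716329/4122 ≈ -42286.0 + 80.281*I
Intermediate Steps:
√(-6444 - 23959/24732) - 42286 = √(-159396967/24732) - 42286 = I*√109505716329/4122 - 42286 = -42286 + I*√109505716329/4122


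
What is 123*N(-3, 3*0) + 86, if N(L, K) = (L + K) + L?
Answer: -652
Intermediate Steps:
N(L, K) = K + 2*L (N(L, K) = (K + L) + L = K + 2*L)
123*N(-3, 3*0) + 86 = 123*(3*0 + 2*(-3)) + 86 = 123*(0 - 6) + 86 = 123*(-6) + 86 = -738 + 86 = -652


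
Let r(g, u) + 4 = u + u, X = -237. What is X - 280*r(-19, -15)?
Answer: 9283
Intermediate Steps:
r(g, u) = -4 + 2*u (r(g, u) = -4 + (u + u) = -4 + 2*u)
X - 280*r(-19, -15) = -237 - 280*(-4 + 2*(-15)) = -237 - 280*(-4 - 30) = -237 - 280*(-34) = -237 + 9520 = 9283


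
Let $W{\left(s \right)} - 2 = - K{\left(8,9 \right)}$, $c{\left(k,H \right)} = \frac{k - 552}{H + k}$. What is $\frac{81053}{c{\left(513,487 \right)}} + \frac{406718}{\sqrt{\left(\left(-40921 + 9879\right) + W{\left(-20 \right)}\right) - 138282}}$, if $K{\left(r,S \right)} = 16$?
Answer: $- \frac{81053000}{39} - \frac{15643 i \sqrt{1002}}{501} \approx -2.0783 \cdot 10^{6} - 988.36 i$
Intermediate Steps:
$c{\left(k,H \right)} = \frac{-552 + k}{H + k}$
$W{\left(s \right)} = -14$ ($W{\left(s \right)} = 2 - 16 = -14$)
$\frac{81053}{c{\left(513,487 \right)}} + \frac{406718}{\sqrt{\left(\left(-40921 + 9879\right) + W{\left(-20 \right)}\right) - 138282}} = \frac{81053}{\frac{1}{487 + 513} \left(-552 + 513\right)} + \frac{406718}{\sqrt{\left(\left(-40921 + 9879\right) - 14\right) - 138282}} = \frac{81053}{\frac{1}{1000} \left(-39\right)} + \frac{406718}{\sqrt{\left(-31042 - 14\right) - 138282}} = \frac{81053}{\frac{1}{1000} \left(-39\right)} + \frac{406718}{\sqrt{-31056 - 138282}} = \frac{81053}{- \frac{39}{1000}} + \frac{406718}{\sqrt{-169338}} = 81053 \left(- \frac{1000}{39}\right) + \frac{406718}{13 i \sqrt{1002}} = - \frac{81053000}{39} + 406718 \left(- \frac{i \sqrt{1002}}{13026}\right) = - \frac{81053000}{39} - \frac{15643 i \sqrt{1002}}{501}$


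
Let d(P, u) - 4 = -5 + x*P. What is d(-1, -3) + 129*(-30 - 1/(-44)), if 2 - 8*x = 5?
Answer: -340357/88 ≈ -3867.7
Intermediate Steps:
x = -3/8 (x = ¼ - ⅛*5 = ¼ - 5/8 = -3/8 ≈ -0.37500)
d(P, u) = -1 - 3*P/8 (d(P, u) = 4 + (-5 - 3*P/8) = -1 - 3*P/8)
d(-1, -3) + 129*(-30 - 1/(-44)) = (-1 - 3/8*(-1)) + 129*(-30 - 1/(-44)) = (-1 + 3/8) + 129*(-30 - 1*(-1/44)) = -5/8 + 129*(-30 + 1/44) = -5/8 + 129*(-1319/44) = -5/8 - 170151/44 = -340357/88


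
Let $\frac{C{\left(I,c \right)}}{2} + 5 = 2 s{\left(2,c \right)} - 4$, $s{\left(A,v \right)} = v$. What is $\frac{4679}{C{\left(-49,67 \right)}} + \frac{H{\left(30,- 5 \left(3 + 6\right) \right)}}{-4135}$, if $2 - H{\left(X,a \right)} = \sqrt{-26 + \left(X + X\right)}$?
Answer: $\frac{3869433}{206750} + \frac{\sqrt{34}}{4135} \approx 18.717$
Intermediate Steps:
$C{\left(I,c \right)} = -18 + 4 c$ ($C{\left(I,c \right)} = -10 + 2 \left(2 c - 4\right) = -10 + 2 \left(-4 + 2 c\right) = -10 + \left(-8 + 4 c\right) = -18 + 4 c$)
$H{\left(X,a \right)} = 2 - \sqrt{-26 + 2 X}$ ($H{\left(X,a \right)} = 2 - \sqrt{-26 + \left(X + X\right)} = 2 - \sqrt{-26 + 2 X}$)
$\frac{4679}{C{\left(-49,67 \right)}} + \frac{H{\left(30,- 5 \left(3 + 6\right) \right)}}{-4135} = \frac{4679}{-18 + 4 \cdot 67} + \frac{2 - \sqrt{-26 + 2 \cdot 30}}{-4135} = \frac{4679}{-18 + 268} + \left(2 - \sqrt{-26 + 60}\right) \left(- \frac{1}{4135}\right) = \frac{4679}{250} + \left(2 - \sqrt{34}\right) \left(- \frac{1}{4135}\right) = 4679 \cdot \frac{1}{250} - \left(\frac{2}{4135} - \frac{\sqrt{34}}{4135}\right) = \frac{4679}{250} - \left(\frac{2}{4135} - \frac{\sqrt{34}}{4135}\right) = \frac{3869433}{206750} + \frac{\sqrt{34}}{4135}$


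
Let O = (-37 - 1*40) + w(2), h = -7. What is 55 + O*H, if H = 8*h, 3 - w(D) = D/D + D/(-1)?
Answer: 4143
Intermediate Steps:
w(D) = 2 + D (w(D) = 3 - (D/D + D/(-1)) = 3 - (1 + D*(-1)) = 3 - (1 - D) = 3 + (-1 + D) = 2 + D)
H = -56 (H = 8*(-7) = -56)
O = -73 (O = (-37 - 1*40) + (2 + 2) = (-37 - 40) + 4 = -77 + 4 = -73)
55 + O*H = 55 - 73*(-56) = 55 + 4088 = 4143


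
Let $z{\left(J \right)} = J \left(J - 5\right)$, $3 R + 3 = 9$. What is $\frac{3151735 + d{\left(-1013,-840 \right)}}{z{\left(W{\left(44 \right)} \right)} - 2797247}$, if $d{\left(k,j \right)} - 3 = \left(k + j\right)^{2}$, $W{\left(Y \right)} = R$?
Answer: $- \frac{6585347}{2797253} \approx -2.3542$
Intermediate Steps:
$R = 2$ ($R = -1 + \frac{1}{3} \cdot 9 = -1 + 3 = 2$)
$W{\left(Y \right)} = 2$
$z{\left(J \right)} = J \left(-5 + J\right)$
$d{\left(k,j \right)} = 3 + \left(j + k\right)^{2}$ ($d{\left(k,j \right)} = 3 + \left(k + j\right)^{2} = 3 + \left(j + k\right)^{2}$)
$\frac{3151735 + d{\left(-1013,-840 \right)}}{z{\left(W{\left(44 \right)} \right)} - 2797247} = \frac{3151735 + \left(3 + \left(-840 - 1013\right)^{2}\right)}{2 \left(-5 + 2\right) - 2797247} = \frac{3151735 + \left(3 + \left(-1853\right)^{2}\right)}{2 \left(-3\right) - 2797247} = \frac{3151735 + \left(3 + 3433609\right)}{-6 - 2797247} = \frac{3151735 + 3433612}{-2797253} = 6585347 \left(- \frac{1}{2797253}\right) = - \frac{6585347}{2797253}$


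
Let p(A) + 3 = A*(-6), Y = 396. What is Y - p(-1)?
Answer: 393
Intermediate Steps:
p(A) = -3 - 6*A (p(A) = -3 + A*(-6) = -3 - 6*A)
Y - p(-1) = 396 - (-3 - 6*(-1)) = 396 - (-3 + 6) = 396 - 1*3 = 396 - 3 = 393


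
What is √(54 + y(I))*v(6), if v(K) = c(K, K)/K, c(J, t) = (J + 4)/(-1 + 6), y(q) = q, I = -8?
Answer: √46/3 ≈ 2.2608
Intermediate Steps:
c(J, t) = ⅘ + J/5 (c(J, t) = (4 + J)/5 = (4 + J)*(⅕) = ⅘ + J/5)
v(K) = (⅘ + K/5)/K
√(54 + y(I))*v(6) = √(54 - 8)*((⅕)*(4 + 6)/6) = √46*((⅕)*(⅙)*10) = √46*(⅓) = √46/3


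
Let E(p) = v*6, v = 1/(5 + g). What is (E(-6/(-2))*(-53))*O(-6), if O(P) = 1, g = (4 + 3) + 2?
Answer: -159/7 ≈ -22.714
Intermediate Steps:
g = 9 (g = 7 + 2 = 9)
v = 1/14 (v = 1/(5 + 9) = 1/14 ≈ 0.071429)
E(p) = 3/7 (E(p) = (1/14)*6 = 3/7)
(E(-6/(-2))*(-53))*O(-6) = ((3/7)*(-53))*1 = -159/7*1 = -159/7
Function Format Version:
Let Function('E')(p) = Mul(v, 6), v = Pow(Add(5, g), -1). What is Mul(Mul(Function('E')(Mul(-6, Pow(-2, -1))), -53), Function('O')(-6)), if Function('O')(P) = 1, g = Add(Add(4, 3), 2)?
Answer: Rational(-159, 7) ≈ -22.714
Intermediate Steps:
g = 9 (g = Add(7, 2) = 9)
v = Rational(1, 14) (v = Pow(Add(5, 9), -1) = Pow(14, -1) = Rational(1, 14) ≈ 0.071429)
Function('E')(p) = Rational(3, 7) (Function('E')(p) = Mul(Rational(1, 14), 6) = Rational(3, 7))
Mul(Mul(Function('E')(Mul(-6, Pow(-2, -1))), -53), Function('O')(-6)) = Mul(Mul(Rational(3, 7), -53), 1) = Mul(Rational(-159, 7), 1) = Rational(-159, 7)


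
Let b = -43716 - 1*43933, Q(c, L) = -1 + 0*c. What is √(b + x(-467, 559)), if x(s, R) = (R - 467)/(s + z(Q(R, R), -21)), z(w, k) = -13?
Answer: I*√315537090/60 ≈ 296.06*I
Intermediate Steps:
Q(c, L) = -1 (Q(c, L) = -1 + 0 = -1)
b = -87649 (b = -43716 - 43933 = -87649)
x(s, R) = (-467 + R)/(-13 + s) (x(s, R) = (R - 467)/(s - 13) = (-467 + R)/(-13 + s))
√(b + x(-467, 559)) = √(-87649 + (-467 + 559)/(-13 - 467)) = √(-87649 + 92/(-480)) = √(-87649 - 1/480*92) = √(-87649 - 23/120) = √(-10517903/120) = I*√315537090/60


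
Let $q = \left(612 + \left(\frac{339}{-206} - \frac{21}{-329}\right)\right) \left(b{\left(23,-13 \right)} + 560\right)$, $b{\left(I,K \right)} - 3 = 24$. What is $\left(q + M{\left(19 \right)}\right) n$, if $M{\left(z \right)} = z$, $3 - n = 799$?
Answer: $- \frac{1380818995478}{4841} \approx -2.8523 \cdot 10^{8}$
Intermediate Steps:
$n = -796$ ($n = 3 - 799 = -796$)
$b{\left(I,K \right)} = 27$ ($b{\left(I,K \right)} = 3 + 24 = 27$)
$q = \frac{3469210503}{9682}$ ($q = \left(612 + \left(\frac{339}{-206} - \frac{21}{-329}\right)\right) \left(27 + 560\right) = \left(612 + \left(339 \left(- \frac{1}{206}\right) - - \frac{3}{47}\right)\right) 587 = \left(612 + \left(- \frac{339}{206} + \frac{3}{47}\right)\right) 587 = \left(612 - \frac{15315}{9682}\right) 587 = \frac{5910069}{9682} \cdot 587 = \frac{3469210503}{9682} \approx 3.5832 \cdot 10^{5}$)
$\left(q + M{\left(19 \right)}\right) n = \left(\frac{3469210503}{9682} + 19\right) \left(-796\right) = \frac{3469394461}{9682} \left(-796\right) = - \frac{1380818995478}{4841}$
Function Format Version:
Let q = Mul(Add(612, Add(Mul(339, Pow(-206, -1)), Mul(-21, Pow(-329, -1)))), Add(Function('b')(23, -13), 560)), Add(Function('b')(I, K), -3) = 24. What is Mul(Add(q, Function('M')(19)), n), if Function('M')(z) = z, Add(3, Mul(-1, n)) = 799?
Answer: Rational(-1380818995478, 4841) ≈ -2.8523e+8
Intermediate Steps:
n = -796 (n = Add(3, Mul(-1, 799)) = Add(3, -799) = -796)
Function('b')(I, K) = 27 (Function('b')(I, K) = Add(3, 24) = 27)
q = Rational(3469210503, 9682) (q = Mul(Add(612, Add(Mul(339, Pow(-206, -1)), Mul(-21, Pow(-329, -1)))), Add(27, 560)) = Mul(Add(612, Add(Mul(339, Rational(-1, 206)), Mul(-21, Rational(-1, 329)))), 587) = Mul(Add(612, Add(Rational(-339, 206), Rational(3, 47))), 587) = Mul(Add(612, Rational(-15315, 9682)), 587) = Mul(Rational(5910069, 9682), 587) = Rational(3469210503, 9682) ≈ 3.5832e+5)
Mul(Add(q, Function('M')(19)), n) = Mul(Add(Rational(3469210503, 9682), 19), -796) = Mul(Rational(3469394461, 9682), -796) = Rational(-1380818995478, 4841)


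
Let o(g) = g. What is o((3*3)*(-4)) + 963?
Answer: 927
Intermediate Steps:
o((3*3)*(-4)) + 963 = (3*3)*(-4) + 963 = 9*(-4) + 963 = -36 + 963 = 927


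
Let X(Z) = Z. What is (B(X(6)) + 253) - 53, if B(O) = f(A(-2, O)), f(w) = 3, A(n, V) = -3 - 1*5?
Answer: 203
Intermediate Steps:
A(n, V) = -8 (A(n, V) = -3 - 5 = -8)
B(O) = 3
(B(X(6)) + 253) - 53 = (3 + 253) - 53 = 256 - 53 = 203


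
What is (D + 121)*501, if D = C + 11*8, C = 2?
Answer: 105711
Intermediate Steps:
D = 90 (D = 2 + 11*8 = 2 + 88 = 90)
(D + 121)*501 = (90 + 121)*501 = 211*501 = 105711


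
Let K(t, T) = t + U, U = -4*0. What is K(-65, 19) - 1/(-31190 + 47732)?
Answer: -1075231/16542 ≈ -65.000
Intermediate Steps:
U = 0
K(t, T) = t (K(t, T) = t + 0 = t)
K(-65, 19) - 1/(-31190 + 47732) = -65 - 1/(-31190 + 47732) = -65 - 1/16542 = -1075231/16542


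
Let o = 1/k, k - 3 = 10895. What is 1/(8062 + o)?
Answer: 10898/87859677 ≈ 0.00012404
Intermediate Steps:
k = 10898 (k = 3 + 10895 = 10898)
o = 1/10898 ≈ 9.1760e-5
1/(8062 + o) = 1/(8062 + 1/10898) = 1/(87859677/10898) = 10898/87859677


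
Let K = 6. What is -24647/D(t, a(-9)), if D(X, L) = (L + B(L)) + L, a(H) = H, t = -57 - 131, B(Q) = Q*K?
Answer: 24647/72 ≈ 342.32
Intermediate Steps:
B(Q) = 6*Q (B(Q) = Q*6 = 6*Q)
t = -188
D(X, L) = 8*L (D(X, L) = (L + 6*L) + L = 7*L + L = 8*L)
-24647/D(t, a(-9)) = -24647/(8*(-9)) = -24647/(-72) = -24647*(-1/72) = 24647/72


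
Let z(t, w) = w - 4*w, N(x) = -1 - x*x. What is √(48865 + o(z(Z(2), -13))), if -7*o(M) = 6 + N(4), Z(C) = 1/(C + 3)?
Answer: √2394462/7 ≈ 221.06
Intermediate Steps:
Z(C) = 1/(3 + C)
N(x) = -1 - x²
z(t, w) = -3*w
o(M) = 11/7 (o(M) = -(6 + (-1 - 1*4²))/7 = -(6 + (-1 - 1*16))/7 = -(6 + (-1 - 16))/7 = -(6 - 17)/7 = -⅐*(-11) = 11/7)
√(48865 + o(z(Z(2), -13))) = √(48865 + 11/7) = √(342066/7) = √2394462/7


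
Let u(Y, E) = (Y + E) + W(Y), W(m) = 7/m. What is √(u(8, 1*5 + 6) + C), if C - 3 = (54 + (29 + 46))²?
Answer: √266622/4 ≈ 129.09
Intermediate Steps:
u(Y, E) = E + Y + 7/Y (u(Y, E) = (Y + E) + 7/Y = (E + Y) + 7/Y = E + Y + 7/Y)
C = 16644 (C = 3 + (54 + (29 + 46))² = 3 + (54 + 75)² = 3 + 129² = 3 + 16641 = 16644)
√(u(8, 1*5 + 6) + C) = √(((1*5 + 6) + 8 + 7/8) + 16644) = √(((5 + 6) + 8 + 7*(⅛)) + 16644) = √((11 + 8 + 7/8) + 16644) = √(159/8 + 16644) = √(133311/8) = √266622/4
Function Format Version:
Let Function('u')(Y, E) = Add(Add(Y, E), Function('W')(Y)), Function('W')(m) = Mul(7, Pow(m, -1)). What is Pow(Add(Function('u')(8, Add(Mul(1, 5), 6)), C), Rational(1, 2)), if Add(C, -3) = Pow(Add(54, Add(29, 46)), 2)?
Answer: Mul(Rational(1, 4), Pow(266622, Rational(1, 2))) ≈ 129.09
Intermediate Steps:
Function('u')(Y, E) = Add(E, Y, Mul(7, Pow(Y, -1))) (Function('u')(Y, E) = Add(Add(Y, E), Mul(7, Pow(Y, -1))) = Add(Add(E, Y), Mul(7, Pow(Y, -1))) = Add(E, Y, Mul(7, Pow(Y, -1))))
C = 16644 (C = Add(3, Pow(Add(54, Add(29, 46)), 2)) = Add(3, Pow(Add(54, 75), 2)) = Add(3, Pow(129, 2)) = Add(3, 16641) = 16644)
Pow(Add(Function('u')(8, Add(Mul(1, 5), 6)), C), Rational(1, 2)) = Pow(Add(Add(Add(Mul(1, 5), 6), 8, Mul(7, Pow(8, -1))), 16644), Rational(1, 2)) = Pow(Add(Add(Add(5, 6), 8, Mul(7, Rational(1, 8))), 16644), Rational(1, 2)) = Pow(Add(Add(11, 8, Rational(7, 8)), 16644), Rational(1, 2)) = Pow(Add(Rational(159, 8), 16644), Rational(1, 2)) = Pow(Rational(133311, 8), Rational(1, 2)) = Mul(Rational(1, 4), Pow(266622, Rational(1, 2)))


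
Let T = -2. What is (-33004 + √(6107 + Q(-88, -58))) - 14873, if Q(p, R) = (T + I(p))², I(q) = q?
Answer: -47877 + √14207 ≈ -47758.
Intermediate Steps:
Q(p, R) = (-2 + p)²
(-33004 + √(6107 + Q(-88, -58))) - 14873 = (-33004 + √(6107 + (-2 - 88)²)) - 14873 = (-33004 + √(6107 + (-90)²)) - 14873 = (-33004 + √(6107 + 8100)) - 14873 = (-33004 + √14207) - 14873 = -47877 + √14207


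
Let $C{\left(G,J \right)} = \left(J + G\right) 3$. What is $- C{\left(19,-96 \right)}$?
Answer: $231$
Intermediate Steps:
$C{\left(G,J \right)} = 3 G + 3 J$ ($C{\left(G,J \right)} = \left(G + J\right) 3 = 3 G + 3 J$)
$- C{\left(19,-96 \right)} = - (3 \cdot 19 + 3 \left(-96\right)) = - (57 - 288) = \left(-1\right) \left(-231\right) = 231$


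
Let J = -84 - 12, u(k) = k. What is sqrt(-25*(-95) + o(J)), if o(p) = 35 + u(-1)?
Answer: sqrt(2409) ≈ 49.082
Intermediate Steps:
J = -96
o(p) = 34 (o(p) = 35 - 1 = 34)
sqrt(-25*(-95) + o(J)) = sqrt(-25*(-95) + 34) = sqrt(2375 + 34) = sqrt(2409)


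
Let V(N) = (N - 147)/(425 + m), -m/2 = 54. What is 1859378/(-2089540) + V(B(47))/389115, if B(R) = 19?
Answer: -22935353040011/25774362020070 ≈ -0.88985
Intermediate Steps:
m = -108 (m = -2*54 = -108)
V(N) = -147/317 + N/317 (V(N) = (N - 147)/(425 - 108) = (-147 + N)/317 = (-147 + N)*(1/317) = -147/317 + N/317)
1859378/(-2089540) + V(B(47))/389115 = 1859378/(-2089540) + (-147/317 + (1/317)*19)/389115 = 1859378*(-1/2089540) + (-147/317 + 19/317)*(1/389115) = -929689/1044770 - 128/317*1/389115 = -929689/1044770 - 128/123349455 = -22935353040011/25774362020070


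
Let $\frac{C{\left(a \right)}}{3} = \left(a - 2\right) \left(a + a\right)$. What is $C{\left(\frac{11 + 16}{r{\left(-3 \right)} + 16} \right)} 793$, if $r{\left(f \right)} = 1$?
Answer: $- \frac{899262}{289} \approx -3111.6$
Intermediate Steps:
$C{\left(a \right)} = 6 a \left(-2 + a\right)$ ($C{\left(a \right)} = 3 \left(a - 2\right) \left(a + a\right) = 3 \left(-2 + a\right) 2 a = 3 \cdot 2 a \left(-2 + a\right) = 6 a \left(-2 + a\right)$)
$C{\left(\frac{11 + 16}{r{\left(-3 \right)} + 16} \right)} 793 = 6 \frac{11 + 16}{1 + 16} \left(-2 + \frac{11 + 16}{1 + 16}\right) 793 = 6 \cdot \frac{27}{17} \left(-2 + \frac{27}{17}\right) 793 = 6 \cdot \frac{27}{17} \left(- \frac{7}{17}\right) 793 = \left(- \frac{1134}{289}\right) 793 = - \frac{899262}{289}$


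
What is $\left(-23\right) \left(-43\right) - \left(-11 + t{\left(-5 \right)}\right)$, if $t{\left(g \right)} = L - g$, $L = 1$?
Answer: $994$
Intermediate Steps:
$t{\left(g \right)} = 1 - g$
$\left(-23\right) \left(-43\right) - \left(-11 + t{\left(-5 \right)}\right) = \left(-23\right) \left(-43\right) + \left(11 - \left(1 - -5\right)\right) = 989 + \left(11 - \left(1 + 5\right)\right) = 989 + \left(11 - 6\right) = 989 + 5 = 994$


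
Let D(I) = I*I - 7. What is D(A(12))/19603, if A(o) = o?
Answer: 137/19603 ≈ 0.0069887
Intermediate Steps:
D(I) = -7 + I² (D(I) = I² - 7 = -7 + I²)
D(A(12))/19603 = (-7 + 12²)/19603 = (-7 + 144)*(1/19603) = 137*(1/19603) = 137/19603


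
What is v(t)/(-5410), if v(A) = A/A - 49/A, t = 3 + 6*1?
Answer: 4/4869 ≈ 0.00082152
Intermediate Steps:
t = 9 (t = 3 + 6 = 9)
v(A) = 1 - 49/A
v(t)/(-5410) = ((-49 + 9)/9)/(-5410) = ((1/9)*(-40))*(-1/5410) = -40/9*(-1/5410) = 4/4869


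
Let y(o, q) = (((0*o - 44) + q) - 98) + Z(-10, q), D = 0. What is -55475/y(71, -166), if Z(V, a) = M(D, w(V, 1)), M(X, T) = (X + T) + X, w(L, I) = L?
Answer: 55475/318 ≈ 174.45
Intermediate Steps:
M(X, T) = T + 2*X (M(X, T) = (T + X) + X = T + 2*X)
Z(V, a) = V (Z(V, a) = V + 2*0 = V + 0 = V)
y(o, q) = -152 + q (y(o, q) = (((0*o - 44) + q) - 98) - 10 = (((0 - 44) + q) - 98) - 10 = ((-44 + q) - 98) - 10 = (-142 + q) - 10 = -152 + q)
-55475/y(71, -166) = -55475/(-152 - 166) = -55475/(-318) = -55475*(-1/318) = 55475/318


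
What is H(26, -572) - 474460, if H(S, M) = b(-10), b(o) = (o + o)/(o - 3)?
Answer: -6167960/13 ≈ -4.7446e+5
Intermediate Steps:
b(o) = 2*o/(-3 + o) (b(o) = (2*o)/(-3 + o) = 2*o/(-3 + o))
H(S, M) = 20/13 (H(S, M) = 2*(-10)/(-3 - 10) = 2*(-10)/(-13) = 2*(-10)*(-1/13) = 20/13)
H(26, -572) - 474460 = 20/13 - 474460 = -6167960/13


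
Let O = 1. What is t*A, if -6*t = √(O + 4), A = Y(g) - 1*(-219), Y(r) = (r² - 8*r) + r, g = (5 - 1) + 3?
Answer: -73*√5/2 ≈ -81.616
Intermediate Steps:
g = 7 (g = 4 + 3 = 7)
Y(r) = r² - 7*r
A = 219 (A = 7*(-7 + 7) - 1*(-219) = 7*0 + 219 = 0 + 219 = 219)
t = -√5/6 (t = -√(1 + 4)/6 = -√5/6 ≈ -0.37268)
t*A = -√5/6*219 = -73*√5/2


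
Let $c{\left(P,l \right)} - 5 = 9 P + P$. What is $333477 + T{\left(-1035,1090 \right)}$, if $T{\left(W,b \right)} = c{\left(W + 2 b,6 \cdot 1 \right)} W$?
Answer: $-11522448$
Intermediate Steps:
$c{\left(P,l \right)} = 5 + 10 P$ ($c{\left(P,l \right)} = 5 + \left(9 P + P\right) = 5 + 10 P$)
$T{\left(W,b \right)} = W \left(5 + 10 W + 20 b\right)$ ($T{\left(W,b \right)} = \left(5 + 10 \left(W + 2 b\right)\right) W = \left(5 + \left(10 W + 20 b\right)\right) W = \left(5 + 10 W + 20 b\right) W = W \left(5 + 10 W + 20 b\right)$)
$333477 + T{\left(-1035,1090 \right)} = 333477 + 5 \left(-1035\right) \left(1 + 2 \left(-1035\right) + 4 \cdot 1090\right) = 333477 + 5 \left(-1035\right) \left(1 - 2070 + 4360\right) = 333477 + 5 \left(-1035\right) 2291 = 333477 - 11855925 = -11522448$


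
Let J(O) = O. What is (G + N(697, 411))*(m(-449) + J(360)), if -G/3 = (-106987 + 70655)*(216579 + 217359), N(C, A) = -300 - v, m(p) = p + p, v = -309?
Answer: -25446058366266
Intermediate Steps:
m(p) = 2*p
N(C, A) = 9 (N(C, A) = -300 - 1*(-309) = -300 + 309 = 9)
G = 47297506248 (G = -3*(-106987 + 70655)*(216579 + 217359) = -(-108996)*433938 = -3*(-15765835416) = 47297506248)
(G + N(697, 411))*(m(-449) + J(360)) = (47297506248 + 9)*(2*(-449) + 360) = 47297506257*(-898 + 360) = 47297506257*(-538) = -25446058366266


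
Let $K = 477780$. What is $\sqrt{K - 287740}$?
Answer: $2 \sqrt{47510} \approx 435.94$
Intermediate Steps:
$\sqrt{K - 287740} = \sqrt{477780 - 287740} = \sqrt{190040} = 2 \sqrt{47510}$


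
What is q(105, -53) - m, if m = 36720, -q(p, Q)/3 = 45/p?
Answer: -257049/7 ≈ -36721.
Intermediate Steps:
q(p, Q) = -135/p
q(105, -53) - m = -135/105 - 1*36720 = -135*1/105 - 36720 = -9/7 - 36720 = -257049/7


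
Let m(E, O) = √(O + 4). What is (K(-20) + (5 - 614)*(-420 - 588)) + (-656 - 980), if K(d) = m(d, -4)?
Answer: 612236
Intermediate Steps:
m(E, O) = √(4 + O)
K(d) = 0 (K(d) = √(4 - 4) = √0 = 0)
(K(-20) + (5 - 614)*(-420 - 588)) + (-656 - 980) = (0 + (5 - 614)*(-420 - 588)) + (-656 - 980) = (0 - 609*(-1008)) - 1636 = (0 + 613872) - 1636 = 613872 - 1636 = 612236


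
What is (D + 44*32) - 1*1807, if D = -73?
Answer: -472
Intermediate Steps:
(D + 44*32) - 1*1807 = (-73 + 44*32) - 1*1807 = (-73 + 1408) - 1807 = 1335 - 1807 = -472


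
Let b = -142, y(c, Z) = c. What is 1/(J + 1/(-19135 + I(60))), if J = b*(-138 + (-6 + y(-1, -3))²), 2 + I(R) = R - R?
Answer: 19137/241853405 ≈ 7.9126e-5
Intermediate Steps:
I(R) = -2 (I(R) = -2 + (R - R) = -2 + 0 = -2)
J = 12638 (J = -142*(-138 + (-6 - 1)²) = -142*(-138 + (-7)²) = -142*(-138 + 49) = -142*(-89) = 12638)
1/(J + 1/(-19135 + I(60))) = 1/(12638 + 1/(-19135 - 2)) = 1/(12638 + 1/(-19137)) = 1/(12638 - 1/19137) = 1/(241853405/19137) = 19137/241853405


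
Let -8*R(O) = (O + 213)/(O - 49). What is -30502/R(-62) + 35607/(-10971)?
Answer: -655989901/3657 ≈ -1.7938e+5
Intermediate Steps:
R(O) = -(213 + O)/(8*(-49 + O)) (R(O) = -(O + 213)/(8*(O - 49)) = -(213 + O)/(8*(-49 + O)))
-30502/R(-62) + 35607/(-10971) = -30502*8*(-49 - 62)/(-213 - 1*(-62)) + 35607/(-10971) = -30502*(-888/(-213 + 62)) + 35607*(-1/10971) = -30502/((1/8)*(-1/111)*(-151)) - 11869/3657 = -30502/151/888 - 11869/3657 = -30502*888/151 - 11869/3657 = -179376 - 11869/3657 = -655989901/3657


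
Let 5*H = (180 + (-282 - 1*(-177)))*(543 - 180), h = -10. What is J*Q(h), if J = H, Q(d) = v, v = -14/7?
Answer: -10890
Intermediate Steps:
v = -2 (v = -14*1/7 = -2)
Q(d) = -2
H = 5445 (H = ((180 + (-282 - 1*(-177)))*(543 - 180))/5 = ((180 + (-282 + 177))*363)/5 = ((180 - 105)*363)/5 = (75*363)/5 = (1/5)*27225 = 5445)
J = 5445
J*Q(h) = 5445*(-2) = -10890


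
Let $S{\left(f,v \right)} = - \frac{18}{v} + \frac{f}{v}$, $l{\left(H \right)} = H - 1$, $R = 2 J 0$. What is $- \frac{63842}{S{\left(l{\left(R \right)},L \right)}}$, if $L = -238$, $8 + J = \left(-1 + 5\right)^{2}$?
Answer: $- \frac{15194396}{19} \approx -7.9971 \cdot 10^{5}$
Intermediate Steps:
$J = 8$ ($J = -8 + \left(-1 + 5\right)^{2} = -8 + 4^{2} = -8 + 16 = 8$)
$R = 0$ ($R = 2 \cdot 8 \cdot 0 = 16 \cdot 0 = 0$)
$l{\left(H \right)} = -1 + H$
$- \frac{63842}{S{\left(l{\left(R \right)},L \right)}} = - \frac{63842}{\frac{1}{-238} \left(-18 + \left(-1 + 0\right)\right)} = - \frac{63842}{\left(- \frac{1}{238}\right) \left(-18 - 1\right)} = - \frac{63842}{\left(- \frac{1}{238}\right) \left(-19\right)} = - \frac{63842}{\frac{19}{238}} = \left(-63842\right) \frac{238}{19} = - \frac{15194396}{19}$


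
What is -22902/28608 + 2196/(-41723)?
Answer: -169727219/198935264 ≈ -0.85318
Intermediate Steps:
-22902/28608 + 2196/(-41723) = -22902*1/28608 + 2196*(-1/41723) = -3817/4768 - 2196/41723 = -169727219/198935264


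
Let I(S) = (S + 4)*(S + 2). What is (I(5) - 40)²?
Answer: 529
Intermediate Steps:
I(S) = (2 + S)*(4 + S) (I(S) = (4 + S)*(2 + S) = (2 + S)*(4 + S))
(I(5) - 40)² = ((8 + 5² + 6*5) - 40)² = ((8 + 25 + 30) - 40)² = (63 - 40)² = 23² = 529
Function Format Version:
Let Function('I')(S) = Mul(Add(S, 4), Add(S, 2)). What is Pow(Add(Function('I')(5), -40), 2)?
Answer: 529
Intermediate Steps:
Function('I')(S) = Mul(Add(2, S), Add(4, S)) (Function('I')(S) = Mul(Add(4, S), Add(2, S)) = Mul(Add(2, S), Add(4, S)))
Pow(Add(Function('I')(5), -40), 2) = Pow(Add(Add(8, Pow(5, 2), Mul(6, 5)), -40), 2) = Pow(Add(Add(8, 25, 30), -40), 2) = Pow(Add(63, -40), 2) = Pow(23, 2) = 529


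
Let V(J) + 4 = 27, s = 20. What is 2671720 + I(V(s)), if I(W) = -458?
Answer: 2671262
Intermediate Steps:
V(J) = 23 (V(J) = -4 + 27 = 23)
2671720 + I(V(s)) = 2671720 - 458 = 2671262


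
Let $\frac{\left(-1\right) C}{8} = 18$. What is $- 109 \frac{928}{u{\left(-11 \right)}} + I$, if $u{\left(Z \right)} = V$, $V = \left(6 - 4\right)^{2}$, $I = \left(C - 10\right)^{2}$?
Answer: $-1572$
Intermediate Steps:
$C = -144$ ($C = \left(-8\right) 18 = -144$)
$I = 23716$ ($I = \left(-144 - 10\right)^{2} = \left(-154\right)^{2} = 23716$)
$V = 4$ ($V = 2^{2} = 4$)
$u{\left(Z \right)} = 4$
$- 109 \frac{928}{u{\left(-11 \right)}} + I = - 109 \cdot \frac{928}{4} + 23716 = - 109 \cdot 928 \cdot \frac{1}{4} + 23716 = \left(-109\right) 232 + 23716 = -25288 + 23716 = -1572$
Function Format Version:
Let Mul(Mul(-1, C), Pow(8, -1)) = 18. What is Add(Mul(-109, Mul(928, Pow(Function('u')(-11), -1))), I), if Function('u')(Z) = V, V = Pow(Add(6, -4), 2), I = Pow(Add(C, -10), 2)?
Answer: -1572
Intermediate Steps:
C = -144 (C = Mul(-8, 18) = -144)
I = 23716 (I = Pow(Add(-144, -10), 2) = Pow(-154, 2) = 23716)
V = 4 (V = Pow(2, 2) = 4)
Function('u')(Z) = 4
Add(Mul(-109, Mul(928, Pow(Function('u')(-11), -1))), I) = Add(Mul(-109, Mul(928, Pow(4, -1))), 23716) = Add(Mul(-109, Mul(928, Rational(1, 4))), 23716) = Add(Mul(-109, 232), 23716) = Add(-25288, 23716) = -1572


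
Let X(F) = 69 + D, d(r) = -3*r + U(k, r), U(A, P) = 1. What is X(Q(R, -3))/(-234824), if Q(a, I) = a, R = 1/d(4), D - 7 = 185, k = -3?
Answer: -261/234824 ≈ -0.0011115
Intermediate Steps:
d(r) = 1 - 3*r (d(r) = -3*r + 1 = 1 - 3*r)
D = 192 (D = 7 + 185 = 192)
R = -1/11 (R = 1/(1 - 3*4) = 1/(1 - 12) = 1/(-11) = -1/11 ≈ -0.090909)
X(F) = 261 (X(F) = 69 + 192 = 261)
X(Q(R, -3))/(-234824) = 261/(-234824) = 261*(-1/234824) = -261/234824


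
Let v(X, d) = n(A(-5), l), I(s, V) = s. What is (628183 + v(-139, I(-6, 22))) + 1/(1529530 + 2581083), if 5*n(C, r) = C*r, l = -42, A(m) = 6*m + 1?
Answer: 12916092757534/20553065 ≈ 6.2843e+5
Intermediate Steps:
A(m) = 1 + 6*m
n(C, r) = C*r/5 (n(C, r) = (C*r)/5 = C*r/5)
v(X, d) = 1218/5 (v(X, d) = (⅕)*(1 + 6*(-5))*(-42) = (⅕)*(1 - 30)*(-42) = (⅕)*(-29)*(-42) = 1218/5)
(628183 + v(-139, I(-6, 22))) + 1/(1529530 + 2581083) = (628183 + 1218/5) + 1/(1529530 + 2581083) = 3142133/5 + 1/4110613 = 12916092757534/20553065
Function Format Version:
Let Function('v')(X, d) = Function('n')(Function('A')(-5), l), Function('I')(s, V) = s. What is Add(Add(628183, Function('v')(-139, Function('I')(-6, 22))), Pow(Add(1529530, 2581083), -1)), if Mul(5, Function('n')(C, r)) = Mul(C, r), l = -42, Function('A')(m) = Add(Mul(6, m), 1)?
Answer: Rational(12916092757534, 20553065) ≈ 6.2843e+5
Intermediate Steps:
Function('A')(m) = Add(1, Mul(6, m))
Function('n')(C, r) = Mul(Rational(1, 5), C, r) (Function('n')(C, r) = Mul(Rational(1, 5), Mul(C, r)) = Mul(Rational(1, 5), C, r))
Function('v')(X, d) = Rational(1218, 5) (Function('v')(X, d) = Mul(Rational(1, 5), Add(1, Mul(6, -5)), -42) = Mul(Rational(1, 5), Add(1, -30), -42) = Mul(Rational(1, 5), -29, -42) = Rational(1218, 5))
Add(Add(628183, Function('v')(-139, Function('I')(-6, 22))), Pow(Add(1529530, 2581083), -1)) = Add(Add(628183, Rational(1218, 5)), Pow(Add(1529530, 2581083), -1)) = Add(Rational(3142133, 5), Pow(4110613, -1)) = Add(Rational(3142133, 5), Rational(1, 4110613)) = Rational(12916092757534, 20553065)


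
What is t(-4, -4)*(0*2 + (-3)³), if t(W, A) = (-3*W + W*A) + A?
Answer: -648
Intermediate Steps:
t(W, A) = A - 3*W + A*W (t(W, A) = (-3*W + A*W) + A = A - 3*W + A*W)
t(-4, -4)*(0*2 + (-3)³) = (-4 - 3*(-4) - 4*(-4))*(0*2 + (-3)³) = (-4 + 12 + 16)*(0 - 27) = 24*(-27) = -648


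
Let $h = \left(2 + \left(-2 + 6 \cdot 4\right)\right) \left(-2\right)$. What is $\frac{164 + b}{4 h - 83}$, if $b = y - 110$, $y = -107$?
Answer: $\frac{53}{275} \approx 0.19273$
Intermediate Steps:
$h = -48$ ($h = \left(2 + \left(-2 + 24\right)\right) \left(-2\right) = \left(2 + 22\right) \left(-2\right) = 24 \left(-2\right) = -48$)
$b = -217$ ($b = -107 - 110 = -217$)
$\frac{164 + b}{4 h - 83} = \frac{164 - 217}{4 \left(-48\right) - 83} = - \frac{53}{-192 - 83} = - \frac{53}{-275} = \left(-53\right) \left(- \frac{1}{275}\right) = \frac{53}{275}$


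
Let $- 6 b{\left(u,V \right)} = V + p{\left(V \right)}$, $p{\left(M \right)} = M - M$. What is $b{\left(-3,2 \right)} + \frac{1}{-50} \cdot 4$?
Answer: $- \frac{31}{75} \approx -0.41333$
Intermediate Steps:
$p{\left(M \right)} = 0$
$b{\left(u,V \right)} = - \frac{V}{6}$ ($b{\left(u,V \right)} = - \frac{V + 0}{6} = - \frac{V}{6}$)
$b{\left(-3,2 \right)} + \frac{1}{-50} \cdot 4 = \left(- \frac{1}{6}\right) 2 + \frac{1}{-50} \cdot 4 = - \frac{1}{3} - \frac{2}{25} = - \frac{31}{75}$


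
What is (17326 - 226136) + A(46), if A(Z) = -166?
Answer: -208976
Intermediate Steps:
(17326 - 226136) + A(46) = (17326 - 226136) - 166 = -208810 - 166 = -208976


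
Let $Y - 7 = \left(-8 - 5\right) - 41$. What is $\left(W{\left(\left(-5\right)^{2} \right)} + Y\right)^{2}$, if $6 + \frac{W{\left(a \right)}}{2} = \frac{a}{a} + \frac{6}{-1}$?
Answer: $4761$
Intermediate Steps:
$W{\left(a \right)} = -22$ ($W{\left(a \right)} = -12 + 2 \left(\frac{a}{a} + \frac{6}{-1}\right) = -12 + 2 \left(1 + 6 \left(-1\right)\right) = -12 + 2 \left(1 - 6\right) = -12 + 2 \left(-5\right) = -12 - 10 = -22$)
$Y = -47$ ($Y = 7 - 54 = -47$)
$\left(W{\left(\left(-5\right)^{2} \right)} + Y\right)^{2} = \left(-22 - 47\right)^{2} = \left(-69\right)^{2} = 4761$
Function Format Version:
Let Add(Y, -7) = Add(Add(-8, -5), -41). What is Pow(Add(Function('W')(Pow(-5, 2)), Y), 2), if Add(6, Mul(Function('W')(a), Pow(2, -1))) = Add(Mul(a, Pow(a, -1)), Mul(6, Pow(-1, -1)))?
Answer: 4761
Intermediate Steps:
Function('W')(a) = -22 (Function('W')(a) = Add(-12, Mul(2, Add(Mul(a, Pow(a, -1)), Mul(6, Pow(-1, -1))))) = Add(-12, Mul(2, Add(1, Mul(6, -1)))) = Add(-12, Mul(2, Add(1, -6))) = Add(-12, Mul(2, -5)) = Add(-12, -10) = -22)
Y = -47 (Y = Add(7, Add(Add(-8, -5), -41)) = Add(7, Add(-13, -41)) = Add(7, -54) = -47)
Pow(Add(Function('W')(Pow(-5, 2)), Y), 2) = Pow(Add(-22, -47), 2) = Pow(-69, 2) = 4761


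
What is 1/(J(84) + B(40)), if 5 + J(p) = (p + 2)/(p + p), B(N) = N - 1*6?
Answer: 84/2479 ≈ 0.033885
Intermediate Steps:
B(N) = -6 + N (B(N) = N - 6 = -6 + N)
J(p) = -5 + (2 + p)/(2*p) (J(p) = -5 + (p + 2)/(p + p) = -5 + (2 + p)/((2*p)) = -5 + (2 + p)*(1/(2*p)) = -5 + (2 + p)/(2*p))
1/(J(84) + B(40)) = 1/((-9/2 + 1/84) + (-6 + 40)) = 1/((-9/2 + 1/84) + 34) = 1/(-377/84 + 34) = 1/(2479/84) = 84/2479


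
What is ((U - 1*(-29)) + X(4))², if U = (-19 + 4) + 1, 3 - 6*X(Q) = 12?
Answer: 729/4 ≈ 182.25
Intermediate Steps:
X(Q) = -3/2 (X(Q) = ½ - ⅙*12 = ½ - 2 = -3/2)
U = -14 (U = -15 + 1 = -14)
((U - 1*(-29)) + X(4))² = ((-14 - 1*(-29)) - 3/2)² = ((-14 + 29) - 3/2)² = (15 - 3/2)² = (27/2)² = 729/4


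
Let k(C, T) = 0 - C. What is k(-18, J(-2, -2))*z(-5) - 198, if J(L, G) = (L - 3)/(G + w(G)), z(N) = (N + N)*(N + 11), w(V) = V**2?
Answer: -1278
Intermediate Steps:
z(N) = 2*N*(11 + N) (z(N) = (2*N)*(11 + N) = 2*N*(11 + N))
J(L, G) = (-3 + L)/(G + G**2) (J(L, G) = (L - 3)/(G + G**2) = (-3 + L)/(G + G**2))
k(C, T) = -C
k(-18, J(-2, -2))*z(-5) - 198 = (-1*(-18))*(2*(-5)*(11 - 5)) - 198 = 18*(2*(-5)*6) - 198 = 18*(-60) - 198 = -1080 - 198 = -1278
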